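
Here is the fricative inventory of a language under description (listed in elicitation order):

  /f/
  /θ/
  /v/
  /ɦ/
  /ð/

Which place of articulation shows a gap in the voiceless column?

glottal

Voiceless: /f/ (labiodental), /θ/ (dental).
Voiced: /v/ (labiodental), /ð/ (dental), /ɦ/ (glottal).
Every place of articulation has a voiceless member except glottal, where /h/ would be expected.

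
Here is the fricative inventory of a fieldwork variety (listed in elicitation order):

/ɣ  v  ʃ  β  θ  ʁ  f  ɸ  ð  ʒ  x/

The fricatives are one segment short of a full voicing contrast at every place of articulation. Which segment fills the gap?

/χ/

bilabial: voiceless /ɸ/, voiced /β/.
labiodental: voiceless /f/, voiced /v/.
dental: voiceless /θ/, voiced /ð/.
postalveolar: voiceless /ʃ/, voiced /ʒ/.
velar: voiceless /x/, voiced /ɣ/.
uvular: voiceless —, voiced /ʁ/.
The uvular row has no voiceless member, so the gap is the voiceless uvular fricative /χ/.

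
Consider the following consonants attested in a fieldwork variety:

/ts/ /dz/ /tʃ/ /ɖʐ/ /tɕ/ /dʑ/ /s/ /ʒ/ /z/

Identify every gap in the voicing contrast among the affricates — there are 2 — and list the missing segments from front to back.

/dʒ/, /ʈʂ/

Voiceless: /ts/ (alveolar), /tʃ/ (postalveolar), /tɕ/ (alveolo-palatal).
Voiced: /dz/ (alveolar), /ɖʐ/ (retroflex), /dʑ/ (alveolo-palatal).
Gaps, from front to back: postalveolar lacks voiced (/dʒ/); retroflex lacks voiceless (/ʈʂ/).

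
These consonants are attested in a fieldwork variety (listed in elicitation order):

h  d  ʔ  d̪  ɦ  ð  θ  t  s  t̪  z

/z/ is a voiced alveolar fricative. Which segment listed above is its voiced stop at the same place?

The voiced stop at the same place is a voiced alveolar stop — in this inventory, /d/.

/d/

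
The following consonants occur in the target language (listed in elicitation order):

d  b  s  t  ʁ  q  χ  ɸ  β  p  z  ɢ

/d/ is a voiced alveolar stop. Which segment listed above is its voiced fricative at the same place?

/z/

The voiced fricative at the same place is a voiced alveolar fricative — in this inventory, /z/.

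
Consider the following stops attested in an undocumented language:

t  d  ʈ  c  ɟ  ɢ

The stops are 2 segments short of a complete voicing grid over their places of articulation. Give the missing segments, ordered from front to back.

Voiceless: /t/ (alveolar), /ʈ/ (retroflex), /c/ (palatal).
Voiced: /d/ (alveolar), /ɟ/ (palatal), /ɢ/ (uvular).
Gaps, from front to back: retroflex lacks voiced (/ɖ/); uvular lacks voiceless (/q/).

/ɖ/, /q/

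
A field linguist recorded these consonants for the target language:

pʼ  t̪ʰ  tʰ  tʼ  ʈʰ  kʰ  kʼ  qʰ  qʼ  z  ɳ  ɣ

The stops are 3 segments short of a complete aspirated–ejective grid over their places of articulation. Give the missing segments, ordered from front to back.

/pʰ/, /t̪ʼ/, /ʈʼ/

place of articulation  aspirated  ejective
bilabial          —         pʼ      
dental            t̪ʰ       —       
alveolar          tʰ        tʼ      
retroflex         ʈʰ        —       
velar             kʰ        kʼ      
uvular            qʰ        qʼ      
Gaps, from front to back: bilabial lacks aspirated (/pʰ/); dental lacks ejective (/t̪ʼ/); retroflex lacks ejective (/ʈʼ/).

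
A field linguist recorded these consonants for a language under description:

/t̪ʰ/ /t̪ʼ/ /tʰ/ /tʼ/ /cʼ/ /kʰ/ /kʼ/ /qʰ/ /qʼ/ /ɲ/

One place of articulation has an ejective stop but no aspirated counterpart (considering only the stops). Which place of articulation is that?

Aspirated: /t̪ʰ/ (dental), /tʰ/ (alveolar), /kʰ/ (velar), /qʰ/ (uvular).
Ejective: /t̪ʼ/ (dental), /tʼ/ (alveolar), /cʼ/ (palatal), /kʼ/ (velar), /qʼ/ (uvular).
Every place of articulation has an aspirated member except palatal, where /cʰ/ would be expected.

palatal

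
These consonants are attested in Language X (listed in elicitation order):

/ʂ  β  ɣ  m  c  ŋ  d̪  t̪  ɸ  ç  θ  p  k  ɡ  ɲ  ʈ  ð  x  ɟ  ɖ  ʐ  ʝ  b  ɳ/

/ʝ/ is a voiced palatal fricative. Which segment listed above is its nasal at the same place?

/ɲ/

The nasal at the same place is a palatal nasal — in this inventory, /ɲ/.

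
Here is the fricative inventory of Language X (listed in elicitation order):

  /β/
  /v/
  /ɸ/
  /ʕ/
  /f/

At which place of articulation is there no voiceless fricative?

pharyngeal

Voiceless: /ɸ/ (bilabial), /f/ (labiodental).
Voiced: /β/ (bilabial), /v/ (labiodental), /ʕ/ (pharyngeal).
Every place of articulation has a voiceless member except pharyngeal, where /ħ/ would be expected.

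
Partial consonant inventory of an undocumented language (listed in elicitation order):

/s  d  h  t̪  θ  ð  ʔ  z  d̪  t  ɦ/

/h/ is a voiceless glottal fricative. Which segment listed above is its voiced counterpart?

The voiced counterpart is a voiced glottal fricative — in this inventory, /ɦ/.

/ɦ/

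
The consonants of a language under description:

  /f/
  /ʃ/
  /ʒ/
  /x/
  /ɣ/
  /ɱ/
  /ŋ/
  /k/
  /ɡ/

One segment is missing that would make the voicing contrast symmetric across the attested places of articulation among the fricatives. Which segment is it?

labiodental: voiceless /f/, voiced —.
postalveolar: voiceless /ʃ/, voiced /ʒ/.
velar: voiceless /x/, voiced /ɣ/.
The labiodental row has no voiced member, so the gap is the voiced labiodental fricative /v/.

/v/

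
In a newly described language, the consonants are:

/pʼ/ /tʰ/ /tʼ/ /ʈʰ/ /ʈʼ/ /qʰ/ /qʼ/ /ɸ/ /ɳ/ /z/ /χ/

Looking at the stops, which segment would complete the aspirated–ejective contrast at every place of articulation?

/pʰ/

bilabial: aspirated —, ejective /pʼ/.
alveolar: aspirated /tʰ/, ejective /tʼ/.
retroflex: aspirated /ʈʰ/, ejective /ʈʼ/.
uvular: aspirated /qʰ/, ejective /qʼ/.
The bilabial row has no aspirated member, so the gap is the aspirated bilabial stop /pʰ/.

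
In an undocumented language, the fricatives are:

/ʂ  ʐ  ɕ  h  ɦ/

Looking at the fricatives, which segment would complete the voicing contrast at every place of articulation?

/ʑ/

retroflex: voiceless /ʂ/, voiced /ʐ/.
alveolo-palatal: voiceless /ɕ/, voiced —.
glottal: voiceless /h/, voiced /ɦ/.
The alveolo-palatal row has no voiced member, so the gap is the voiced alveolo-palatal fricative /ʑ/.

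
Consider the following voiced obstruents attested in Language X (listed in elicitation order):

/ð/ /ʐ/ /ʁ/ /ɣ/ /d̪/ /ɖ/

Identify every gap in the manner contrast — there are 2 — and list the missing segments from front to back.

/ɡ/, /ɢ/

dental: stop /d̪/, fricative /ð/.
retroflex: stop /ɖ/, fricative /ʐ/.
velar: stop —, fricative /ɣ/.
uvular: stop —, fricative /ʁ/.
Gaps, from front to back: velar lacks stop (/ɡ/); uvular lacks stop (/ɢ/).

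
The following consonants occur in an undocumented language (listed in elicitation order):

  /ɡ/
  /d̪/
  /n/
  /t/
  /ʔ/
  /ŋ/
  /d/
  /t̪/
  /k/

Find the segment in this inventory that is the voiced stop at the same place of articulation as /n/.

/n/ is an alveolar nasal.
The voiced stop at the same place is a voiced alveolar stop — in this inventory, /d/.

/d/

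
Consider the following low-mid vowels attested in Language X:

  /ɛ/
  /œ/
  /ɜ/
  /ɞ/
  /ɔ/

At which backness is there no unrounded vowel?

backness          unrounded  rounded 
front             ɛ         œ       
central           ɜ         ɞ       
back              —         ɔ       
Every backness has an unrounded member except back, where /ʌ/ would be expected.

back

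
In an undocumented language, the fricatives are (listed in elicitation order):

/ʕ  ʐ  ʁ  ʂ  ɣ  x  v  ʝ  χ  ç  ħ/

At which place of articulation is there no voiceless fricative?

labiodental

place of articulation  voiceless  voiced  
labiodental       —         v       
retroflex         ʂ         ʐ       
palatal           ç         ʝ       
velar             x         ɣ       
uvular            χ         ʁ       
pharyngeal        ħ         ʕ       
Every place of articulation has a voiceless member except labiodental, where /f/ would be expected.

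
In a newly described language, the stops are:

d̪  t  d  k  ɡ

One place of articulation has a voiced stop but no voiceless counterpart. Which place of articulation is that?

Voiceless: /t/ (alveolar), /k/ (velar).
Voiced: /d̪/ (dental), /d/ (alveolar), /ɡ/ (velar).
Every place of articulation has a voiceless member except dental, where /t̪/ would be expected.

dental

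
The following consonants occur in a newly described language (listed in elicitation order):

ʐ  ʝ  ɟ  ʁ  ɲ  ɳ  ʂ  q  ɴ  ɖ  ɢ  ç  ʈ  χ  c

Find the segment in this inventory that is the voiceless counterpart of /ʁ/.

/ʁ/ is a voiced uvular fricative.
The voiceless counterpart is a voiceless uvular fricative — in this inventory, /χ/.

/χ/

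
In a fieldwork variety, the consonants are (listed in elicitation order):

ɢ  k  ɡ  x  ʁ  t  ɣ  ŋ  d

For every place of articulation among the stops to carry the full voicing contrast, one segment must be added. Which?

Voiceless: /t/ (alveolar), /k/ (velar).
Voiced: /d/ (alveolar), /ɡ/ (velar), /ɢ/ (uvular).
The uvular row has no voiceless member, so the gap is the voiceless uvular stop /q/.

/q/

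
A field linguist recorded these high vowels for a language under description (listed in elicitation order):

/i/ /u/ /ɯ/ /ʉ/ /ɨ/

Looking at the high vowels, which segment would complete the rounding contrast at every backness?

Unrounded: /i/ (front), /ɨ/ (central), /ɯ/ (back).
Rounded: /ʉ/ (central), /u/ (back).
The front row has no rounded member, so the gap is the front rounded vowel /y/.

/y/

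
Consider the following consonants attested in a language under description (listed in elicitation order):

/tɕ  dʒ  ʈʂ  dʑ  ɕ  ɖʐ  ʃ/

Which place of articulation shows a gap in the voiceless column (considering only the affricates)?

postalveolar

postalveolar: voiceless —, voiced /dʒ/.
retroflex: voiceless /ʈʂ/, voiced /ɖʐ/.
alveolo-palatal: voiceless /tɕ/, voiced /dʑ/.
Every place of articulation has a voiceless member except postalveolar, where /tʃ/ would be expected.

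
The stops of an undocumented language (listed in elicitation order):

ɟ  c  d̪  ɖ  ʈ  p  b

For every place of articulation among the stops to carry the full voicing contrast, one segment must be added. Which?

place of articulation  voiceless  voiced  
bilabial          p         b       
dental            —         d̪      
retroflex         ʈ         ɖ       
palatal           c         ɟ       
The dental row has no voiceless member, so the gap is the voiceless dental stop /t̪/.

/t̪/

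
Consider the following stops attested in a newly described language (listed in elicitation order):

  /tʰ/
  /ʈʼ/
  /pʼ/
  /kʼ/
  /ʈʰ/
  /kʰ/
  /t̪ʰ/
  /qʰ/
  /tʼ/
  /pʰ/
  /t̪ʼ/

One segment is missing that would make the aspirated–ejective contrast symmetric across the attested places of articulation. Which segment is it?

Aspirated: /pʰ/ (bilabial), /t̪ʰ/ (dental), /tʰ/ (alveolar), /ʈʰ/ (retroflex), /kʰ/ (velar), /qʰ/ (uvular).
Ejective: /pʼ/ (bilabial), /t̪ʼ/ (dental), /tʼ/ (alveolar), /ʈʼ/ (retroflex), /kʼ/ (velar).
The uvular row has no ejective member, so the gap is the ejective uvular stop /qʼ/.

/qʼ/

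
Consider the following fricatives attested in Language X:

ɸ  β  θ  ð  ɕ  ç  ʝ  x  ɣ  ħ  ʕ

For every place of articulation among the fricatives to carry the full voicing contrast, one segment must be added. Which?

/ʑ/

place of articulation  voiceless  voiced  
bilabial          ɸ         β       
dental            θ         ð       
alveolo-palatal   ɕ         —       
palatal           ç         ʝ       
velar             x         ɣ       
pharyngeal        ħ         ʕ       
The alveolo-palatal row has no voiced member, so the gap is the voiced alveolo-palatal fricative /ʑ/.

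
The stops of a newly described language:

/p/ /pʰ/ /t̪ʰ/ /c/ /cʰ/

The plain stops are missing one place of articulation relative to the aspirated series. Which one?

dental

place of articulation  plain     aspirated
bilabial          p         pʰ      
dental            —         t̪ʰ     
palatal           c         cʰ      
Every place of articulation has a plain member except dental, where /t̪/ would be expected.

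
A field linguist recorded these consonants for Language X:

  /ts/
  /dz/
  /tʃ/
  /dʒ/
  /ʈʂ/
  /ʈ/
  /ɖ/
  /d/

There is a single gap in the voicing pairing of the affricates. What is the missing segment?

/ɖʐ/

Voiceless: /ts/ (alveolar), /tʃ/ (postalveolar), /ʈʂ/ (retroflex).
Voiced: /dz/ (alveolar), /dʒ/ (postalveolar).
The retroflex row has no voiced member, so the gap is the voiced retroflex affricate /ɖʐ/.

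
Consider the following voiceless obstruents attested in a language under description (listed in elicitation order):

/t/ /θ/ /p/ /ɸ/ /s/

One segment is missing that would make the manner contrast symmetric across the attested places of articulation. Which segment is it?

/t̪/

bilabial: stop /p/, fricative /ɸ/.
dental: stop —, fricative /θ/.
alveolar: stop /t/, fricative /s/.
The dental row has no stop member, so the gap is the dental stop /t̪/.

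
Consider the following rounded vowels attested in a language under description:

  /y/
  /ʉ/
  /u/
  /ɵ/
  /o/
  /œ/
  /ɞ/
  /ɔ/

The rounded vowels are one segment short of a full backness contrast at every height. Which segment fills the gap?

Front: /y/ (high), /œ/ (low-mid).
Central: /ʉ/ (high), /ɵ/ (high-mid), /ɞ/ (low-mid).
Back: /u/ (high), /o/ (high-mid), /ɔ/ (low-mid).
The high-mid row has no front member, so the gap is the high-mid front rounded vowel /ø/.

/ø/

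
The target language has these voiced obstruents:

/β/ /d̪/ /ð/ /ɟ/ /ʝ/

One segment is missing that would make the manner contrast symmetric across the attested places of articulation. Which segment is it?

place of articulation  stop      fricative
bilabial          —         β       
dental            d̪        ð       
palatal           ɟ         ʝ       
The bilabial row has no stop member, so the gap is the bilabial stop /b/.

/b/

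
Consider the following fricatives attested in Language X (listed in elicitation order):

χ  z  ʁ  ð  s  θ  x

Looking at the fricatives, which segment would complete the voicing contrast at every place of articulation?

dental: voiceless /θ/, voiced /ð/.
alveolar: voiceless /s/, voiced /z/.
velar: voiceless /x/, voiced —.
uvular: voiceless /χ/, voiced /ʁ/.
The velar row has no voiced member, so the gap is the voiced velar fricative /ɣ/.

/ɣ/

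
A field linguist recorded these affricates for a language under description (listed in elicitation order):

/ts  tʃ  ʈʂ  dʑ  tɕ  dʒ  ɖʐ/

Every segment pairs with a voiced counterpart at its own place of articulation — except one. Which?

/ts/

Postalveolar: /tʃ/ ~ /dʒ/
Retroflex: /ʈʂ/ ~ /ɖʐ/
Alveolo-palatal: /tɕ/ ~ /dʑ/
Alveolar: only /ts/ (voiceless); no voiced partner.
So /ts/ is the unpaired segment.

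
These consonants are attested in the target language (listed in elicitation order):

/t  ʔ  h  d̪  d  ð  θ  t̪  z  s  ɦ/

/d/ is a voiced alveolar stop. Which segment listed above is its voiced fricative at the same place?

/z/

The voiced fricative at the same place is a voiced alveolar fricative — in this inventory, /z/.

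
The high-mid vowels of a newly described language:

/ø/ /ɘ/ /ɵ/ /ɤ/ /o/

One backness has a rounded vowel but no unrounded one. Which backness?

front: unrounded —, rounded /ø/.
central: unrounded /ɘ/, rounded /ɵ/.
back: unrounded /ɤ/, rounded /o/.
Every backness has an unrounded member except front, where /e/ would be expected.

front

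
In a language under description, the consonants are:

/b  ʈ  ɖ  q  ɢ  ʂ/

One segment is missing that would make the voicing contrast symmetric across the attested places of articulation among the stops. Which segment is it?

/p/

Voiceless: /ʈ/ (retroflex), /q/ (uvular).
Voiced: /b/ (bilabial), /ɖ/ (retroflex), /ɢ/ (uvular).
The bilabial row has no voiceless member, so the gap is the voiceless bilabial stop /p/.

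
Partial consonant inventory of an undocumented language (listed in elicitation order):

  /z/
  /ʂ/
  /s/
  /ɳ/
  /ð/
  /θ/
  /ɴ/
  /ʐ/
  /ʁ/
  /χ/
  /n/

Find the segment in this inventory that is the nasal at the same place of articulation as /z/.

/n/

/z/ is a voiced alveolar fricative.
The nasal at the same place is an alveolar nasal — in this inventory, /n/.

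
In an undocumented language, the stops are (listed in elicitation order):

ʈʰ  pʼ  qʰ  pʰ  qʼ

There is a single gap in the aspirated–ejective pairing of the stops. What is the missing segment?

/ʈʼ/

bilabial: aspirated /pʰ/, ejective /pʼ/.
retroflex: aspirated /ʈʰ/, ejective —.
uvular: aspirated /qʰ/, ejective /qʼ/.
The retroflex row has no ejective member, so the gap is the ejective retroflex stop /ʈʼ/.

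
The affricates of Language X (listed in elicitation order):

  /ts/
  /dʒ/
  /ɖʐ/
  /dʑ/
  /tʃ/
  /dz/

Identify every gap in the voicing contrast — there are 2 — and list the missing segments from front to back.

/ʈʂ/, /tɕ/

alveolar: voiceless /ts/, voiced /dz/.
postalveolar: voiceless /tʃ/, voiced /dʒ/.
retroflex: voiceless —, voiced /ɖʐ/.
alveolo-palatal: voiceless —, voiced /dʑ/.
Gaps, from front to back: retroflex lacks voiceless (/ʈʂ/); alveolo-palatal lacks voiceless (/tɕ/).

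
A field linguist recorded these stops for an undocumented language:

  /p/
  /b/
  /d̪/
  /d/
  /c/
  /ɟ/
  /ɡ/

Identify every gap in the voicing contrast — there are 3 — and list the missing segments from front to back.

bilabial: voiceless /p/, voiced /b/.
dental: voiceless —, voiced /d̪/.
alveolar: voiceless —, voiced /d/.
palatal: voiceless /c/, voiced /ɟ/.
velar: voiceless —, voiced /ɡ/.
Gaps, from front to back: dental lacks voiceless (/t̪/); alveolar lacks voiceless (/t/); velar lacks voiceless (/k/).

/t̪/, /t/, /k/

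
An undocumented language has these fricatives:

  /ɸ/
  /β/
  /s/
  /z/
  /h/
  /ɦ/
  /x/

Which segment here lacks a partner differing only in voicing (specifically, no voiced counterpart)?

Bilabial: /ɸ/ ~ /β/
Alveolar: /s/ ~ /z/
Glottal: /h/ ~ /ɦ/
Velar: only /x/ (voiceless); no voiced partner.
So /x/ is the unpaired segment.

/x/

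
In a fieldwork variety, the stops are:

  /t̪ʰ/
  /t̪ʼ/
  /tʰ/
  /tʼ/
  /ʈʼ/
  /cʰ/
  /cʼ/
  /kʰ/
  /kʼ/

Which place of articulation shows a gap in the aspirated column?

dental: aspirated /t̪ʰ/, ejective /t̪ʼ/.
alveolar: aspirated /tʰ/, ejective /tʼ/.
retroflex: aspirated —, ejective /ʈʼ/.
palatal: aspirated /cʰ/, ejective /cʼ/.
velar: aspirated /kʰ/, ejective /kʼ/.
Every place of articulation has an aspirated member except retroflex, where /ʈʰ/ would be expected.

retroflex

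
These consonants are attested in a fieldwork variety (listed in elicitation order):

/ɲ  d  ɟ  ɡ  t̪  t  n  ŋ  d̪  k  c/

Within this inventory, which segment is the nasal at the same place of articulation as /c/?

/ɲ/

/c/ is a voiceless palatal stop.
The nasal at the same place is a palatal nasal — in this inventory, /ɲ/.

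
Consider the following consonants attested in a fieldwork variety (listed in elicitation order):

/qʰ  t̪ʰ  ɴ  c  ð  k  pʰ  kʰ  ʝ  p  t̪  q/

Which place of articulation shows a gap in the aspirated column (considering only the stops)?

palatal

bilabial: plain /p/, aspirated /pʰ/.
dental: plain /t̪/, aspirated /t̪ʰ/.
palatal: plain /c/, aspirated —.
velar: plain /k/, aspirated /kʰ/.
uvular: plain /q/, aspirated /qʰ/.
Every place of articulation has an aspirated member except palatal, where /cʰ/ would be expected.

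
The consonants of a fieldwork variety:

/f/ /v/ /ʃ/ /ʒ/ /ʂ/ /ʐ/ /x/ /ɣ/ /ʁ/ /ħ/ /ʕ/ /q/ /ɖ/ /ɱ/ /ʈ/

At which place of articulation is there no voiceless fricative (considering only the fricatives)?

Voiceless: /f/ (labiodental), /ʃ/ (postalveolar), /ʂ/ (retroflex), /x/ (velar), /ħ/ (pharyngeal).
Voiced: /v/ (labiodental), /ʒ/ (postalveolar), /ʐ/ (retroflex), /ɣ/ (velar), /ʁ/ (uvular), /ʕ/ (pharyngeal).
Every place of articulation has a voiceless member except uvular, where /χ/ would be expected.

uvular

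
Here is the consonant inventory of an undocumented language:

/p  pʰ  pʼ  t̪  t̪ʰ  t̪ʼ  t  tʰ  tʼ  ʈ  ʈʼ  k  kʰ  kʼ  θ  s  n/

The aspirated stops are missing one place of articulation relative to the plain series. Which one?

retroflex

bilabial: plain /p/, aspirated /pʰ/, ejective /pʼ/.
dental: plain /t̪/, aspirated /t̪ʰ/, ejective /t̪ʼ/.
alveolar: plain /t/, aspirated /tʰ/, ejective /tʼ/.
retroflex: plain /ʈ/, aspirated —, ejective /ʈʼ/.
velar: plain /k/, aspirated /kʰ/, ejective /kʼ/.
Every place of articulation has an aspirated member except retroflex, where /ʈʰ/ would be expected.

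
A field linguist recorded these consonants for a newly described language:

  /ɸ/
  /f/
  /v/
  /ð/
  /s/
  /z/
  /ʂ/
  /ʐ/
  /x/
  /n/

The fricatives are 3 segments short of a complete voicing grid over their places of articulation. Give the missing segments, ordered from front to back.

Voiceless: /ɸ/ (bilabial), /f/ (labiodental), /s/ (alveolar), /ʂ/ (retroflex), /x/ (velar).
Voiced: /v/ (labiodental), /ð/ (dental), /z/ (alveolar), /ʐ/ (retroflex).
Gaps, from front to back: bilabial lacks voiced (/β/); dental lacks voiceless (/θ/); velar lacks voiced (/ɣ/).

/β/, /θ/, /ɣ/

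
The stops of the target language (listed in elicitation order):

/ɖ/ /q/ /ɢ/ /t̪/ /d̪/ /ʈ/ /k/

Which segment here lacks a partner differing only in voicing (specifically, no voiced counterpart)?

Dental: /t̪/ ~ /d̪/
Retroflex: /ʈ/ ~ /ɖ/
Uvular: /q/ ~ /ɢ/
Velar: only /k/ (voiceless); no voiced partner.
So /k/ is the unpaired segment.

/k/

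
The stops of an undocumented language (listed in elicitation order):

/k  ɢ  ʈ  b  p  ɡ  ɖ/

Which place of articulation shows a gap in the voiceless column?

place of articulation  voiceless  voiced  
bilabial          p         b       
retroflex         ʈ         ɖ       
velar             k         ɡ       
uvular            —         ɢ       
Every place of articulation has a voiceless member except uvular, where /q/ would be expected.

uvular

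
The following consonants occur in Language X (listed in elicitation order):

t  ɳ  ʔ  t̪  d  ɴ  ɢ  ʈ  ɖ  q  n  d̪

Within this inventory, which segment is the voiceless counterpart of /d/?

/d/ is a voiced alveolar stop.
The voiceless counterpart is a voiceless alveolar stop — in this inventory, /t/.

/t/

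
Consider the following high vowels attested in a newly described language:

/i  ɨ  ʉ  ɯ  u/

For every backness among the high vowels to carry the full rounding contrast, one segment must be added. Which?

/y/

backness          unrounded  rounded 
front             i         —       
central           ɨ         ʉ       
back              ɯ         u       
The front row has no rounded member, so the gap is the front rounded vowel /y/.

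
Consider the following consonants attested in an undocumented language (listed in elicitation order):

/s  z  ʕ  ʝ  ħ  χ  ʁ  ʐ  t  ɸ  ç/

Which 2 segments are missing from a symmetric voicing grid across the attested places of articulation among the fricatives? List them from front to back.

Voiceless: /ɸ/ (bilabial), /s/ (alveolar), /ç/ (palatal), /χ/ (uvular), /ħ/ (pharyngeal).
Voiced: /z/ (alveolar), /ʐ/ (retroflex), /ʝ/ (palatal), /ʁ/ (uvular), /ʕ/ (pharyngeal).
Gaps, from front to back: bilabial lacks voiced (/β/); retroflex lacks voiceless (/ʂ/).

/β/, /ʂ/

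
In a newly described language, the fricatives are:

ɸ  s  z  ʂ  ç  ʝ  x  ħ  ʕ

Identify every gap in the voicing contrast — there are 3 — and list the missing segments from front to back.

place of articulation  voiceless  voiced  
bilabial          ɸ         —       
alveolar          s         z       
retroflex         ʂ         —       
palatal           ç         ʝ       
velar             x         —       
pharyngeal        ħ         ʕ       
Gaps, from front to back: bilabial lacks voiced (/β/); retroflex lacks voiced (/ʐ/); velar lacks voiced (/ɣ/).

/β/, /ʐ/, /ɣ/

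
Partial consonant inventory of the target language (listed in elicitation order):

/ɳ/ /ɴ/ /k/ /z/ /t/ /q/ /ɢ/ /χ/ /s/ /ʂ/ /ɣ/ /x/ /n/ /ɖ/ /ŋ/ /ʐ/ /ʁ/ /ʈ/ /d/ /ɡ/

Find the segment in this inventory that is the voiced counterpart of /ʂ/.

/ʐ/

/ʂ/ is a voiceless retroflex fricative.
The voiced counterpart is a voiced retroflex fricative — in this inventory, /ʐ/.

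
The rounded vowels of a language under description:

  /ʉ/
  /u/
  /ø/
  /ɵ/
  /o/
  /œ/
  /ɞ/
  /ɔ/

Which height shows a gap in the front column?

high

Front: /ø/ (high-mid), /œ/ (low-mid).
Central: /ʉ/ (high), /ɵ/ (high-mid), /ɞ/ (low-mid).
Back: /u/ (high), /o/ (high-mid), /ɔ/ (low-mid).
Every height has a front member except high, where /y/ would be expected.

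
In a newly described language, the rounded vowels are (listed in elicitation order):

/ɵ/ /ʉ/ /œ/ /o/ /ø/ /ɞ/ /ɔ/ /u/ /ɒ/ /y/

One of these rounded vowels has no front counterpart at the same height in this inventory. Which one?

High: /y/ ~ /ʉ/ ~ /u/
High-mid: /ø/ ~ /ɵ/ ~ /o/
Low-mid: /œ/ ~ /ɞ/ ~ /ɔ/
Low: only /ɒ/ (back); no front partner.
So /ɒ/ is the unpaired segment.

/ɒ/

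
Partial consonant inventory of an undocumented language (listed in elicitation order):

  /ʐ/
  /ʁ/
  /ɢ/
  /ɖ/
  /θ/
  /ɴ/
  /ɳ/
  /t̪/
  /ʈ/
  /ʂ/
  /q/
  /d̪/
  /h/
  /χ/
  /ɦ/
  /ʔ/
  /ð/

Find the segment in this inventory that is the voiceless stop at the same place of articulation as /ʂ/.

/ʈ/

/ʂ/ is a voiceless retroflex fricative.
The voiceless stop at the same place is a voiceless retroflex stop — in this inventory, /ʈ/.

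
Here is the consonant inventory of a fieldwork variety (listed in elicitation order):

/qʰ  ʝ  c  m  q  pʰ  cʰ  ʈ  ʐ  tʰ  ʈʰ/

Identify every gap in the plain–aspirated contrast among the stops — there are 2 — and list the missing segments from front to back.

Plain: /ʈ/ (retroflex), /c/ (palatal), /q/ (uvular).
Aspirated: /pʰ/ (bilabial), /tʰ/ (alveolar), /ʈʰ/ (retroflex), /cʰ/ (palatal), /qʰ/ (uvular).
Gaps, from front to back: bilabial lacks plain (/p/); alveolar lacks plain (/t/).

/p/, /t/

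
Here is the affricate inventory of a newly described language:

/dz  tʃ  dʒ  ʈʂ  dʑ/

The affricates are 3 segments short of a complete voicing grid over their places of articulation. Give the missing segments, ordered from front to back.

place of articulation  voiceless  voiced  
alveolar          —         dz      
postalveolar      tʃ        dʒ      
retroflex         ʈʂ        —       
alveolo-palatal   —         dʑ      
Gaps, from front to back: alveolar lacks voiceless (/ts/); retroflex lacks voiced (/ɖʐ/); alveolo-palatal lacks voiceless (/tɕ/).

/ts/, /ɖʐ/, /tɕ/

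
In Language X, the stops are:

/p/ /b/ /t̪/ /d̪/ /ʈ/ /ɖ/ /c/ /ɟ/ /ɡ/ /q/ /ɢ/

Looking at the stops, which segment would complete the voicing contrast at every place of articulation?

/k/

bilabial: voiceless /p/, voiced /b/.
dental: voiceless /t̪/, voiced /d̪/.
retroflex: voiceless /ʈ/, voiced /ɖ/.
palatal: voiceless /c/, voiced /ɟ/.
velar: voiceless —, voiced /ɡ/.
uvular: voiceless /q/, voiced /ɢ/.
The velar row has no voiceless member, so the gap is the voiceless velar stop /k/.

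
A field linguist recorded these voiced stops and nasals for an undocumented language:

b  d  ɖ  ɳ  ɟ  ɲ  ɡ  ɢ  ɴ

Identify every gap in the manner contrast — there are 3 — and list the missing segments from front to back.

/m/, /n/, /ŋ/

Oral stop: /b/ (bilabial), /d/ (alveolar), /ɖ/ (retroflex), /ɟ/ (palatal), /ɡ/ (velar), /ɢ/ (uvular).
Nasal: /ɳ/ (retroflex), /ɲ/ (palatal), /ɴ/ (uvular).
Gaps, from front to back: bilabial lacks nasal (/m/); alveolar lacks nasal (/n/); velar lacks nasal (/ŋ/).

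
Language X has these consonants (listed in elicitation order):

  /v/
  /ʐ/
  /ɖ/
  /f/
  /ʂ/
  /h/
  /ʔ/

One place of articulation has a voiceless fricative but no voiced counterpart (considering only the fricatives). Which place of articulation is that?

glottal

Voiceless: /f/ (labiodental), /ʂ/ (retroflex), /h/ (glottal).
Voiced: /v/ (labiodental), /ʐ/ (retroflex).
Every place of articulation has a voiced member except glottal, where /ɦ/ would be expected.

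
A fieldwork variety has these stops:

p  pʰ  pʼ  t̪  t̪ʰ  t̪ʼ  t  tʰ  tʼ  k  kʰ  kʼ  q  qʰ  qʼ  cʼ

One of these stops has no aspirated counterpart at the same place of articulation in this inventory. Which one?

Bilabial: /p/ ~ /pʰ/ ~ /pʼ/
Dental: /t̪/ ~ /t̪ʰ/ ~ /t̪ʼ/
Alveolar: /t/ ~ /tʰ/ ~ /tʼ/
Velar: /k/ ~ /kʰ/ ~ /kʼ/
Uvular: /q/ ~ /qʰ/ ~ /qʼ/
Palatal: only /cʼ/ (ejective); no aspirated partner.
So /cʼ/ is the unpaired segment.

/cʼ/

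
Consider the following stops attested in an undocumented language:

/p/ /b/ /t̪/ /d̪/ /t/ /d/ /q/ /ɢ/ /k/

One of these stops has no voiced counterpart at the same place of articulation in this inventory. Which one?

/k/

Bilabial: /p/ ~ /b/
Dental: /t̪/ ~ /d̪/
Alveolar: /t/ ~ /d/
Uvular: /q/ ~ /ɢ/
Velar: only /k/ (voiceless); no voiced partner.
So /k/ is the unpaired segment.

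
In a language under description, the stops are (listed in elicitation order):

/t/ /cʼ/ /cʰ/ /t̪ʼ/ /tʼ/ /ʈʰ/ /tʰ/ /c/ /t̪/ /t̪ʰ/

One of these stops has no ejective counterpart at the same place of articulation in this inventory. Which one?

/ʈʰ/

Dental: /t̪/ ~ /t̪ʰ/ ~ /t̪ʼ/
Alveolar: /t/ ~ /tʰ/ ~ /tʼ/
Palatal: /c/ ~ /cʰ/ ~ /cʼ/
Retroflex: only /ʈʰ/ (aspirated); no ejective partner.
So /ʈʰ/ is the unpaired segment.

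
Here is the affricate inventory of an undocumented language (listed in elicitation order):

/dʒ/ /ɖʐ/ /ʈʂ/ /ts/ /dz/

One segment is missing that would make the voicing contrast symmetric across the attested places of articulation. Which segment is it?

alveolar: voiceless /ts/, voiced /dz/.
postalveolar: voiceless —, voiced /dʒ/.
retroflex: voiceless /ʈʂ/, voiced /ɖʐ/.
The postalveolar row has no voiceless member, so the gap is the voiceless postalveolar affricate /tʃ/.

/tʃ/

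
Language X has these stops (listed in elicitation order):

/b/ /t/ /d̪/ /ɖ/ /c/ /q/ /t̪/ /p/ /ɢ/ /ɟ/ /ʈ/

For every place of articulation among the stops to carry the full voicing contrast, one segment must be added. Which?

bilabial: voiceless /p/, voiced /b/.
dental: voiceless /t̪/, voiced /d̪/.
alveolar: voiceless /t/, voiced —.
retroflex: voiceless /ʈ/, voiced /ɖ/.
palatal: voiceless /c/, voiced /ɟ/.
uvular: voiceless /q/, voiced /ɢ/.
The alveolar row has no voiced member, so the gap is the voiced alveolar stop /d/.

/d/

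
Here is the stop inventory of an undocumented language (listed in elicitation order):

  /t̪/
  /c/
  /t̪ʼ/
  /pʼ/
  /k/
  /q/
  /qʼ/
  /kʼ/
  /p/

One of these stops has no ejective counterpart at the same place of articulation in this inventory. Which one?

Bilabial: /p/ ~ /pʼ/
Dental: /t̪/ ~ /t̪ʼ/
Velar: /k/ ~ /kʼ/
Uvular: /q/ ~ /qʼ/
Palatal: only /c/ (plain); no ejective partner.
So /c/ is the unpaired segment.

/c/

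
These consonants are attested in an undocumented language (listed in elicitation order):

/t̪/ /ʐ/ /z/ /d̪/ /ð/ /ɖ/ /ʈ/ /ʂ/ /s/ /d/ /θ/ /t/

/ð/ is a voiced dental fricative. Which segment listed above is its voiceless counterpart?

The voiceless counterpart is a voiceless dental fricative — in this inventory, /θ/.

/θ/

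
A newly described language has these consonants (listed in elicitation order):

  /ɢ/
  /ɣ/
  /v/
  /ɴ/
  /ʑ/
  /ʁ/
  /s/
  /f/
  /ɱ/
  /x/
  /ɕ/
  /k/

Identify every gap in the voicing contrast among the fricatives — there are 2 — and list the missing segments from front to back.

labiodental: voiceless /f/, voiced /v/.
alveolar: voiceless /s/, voiced —.
alveolo-palatal: voiceless /ɕ/, voiced /ʑ/.
velar: voiceless /x/, voiced /ɣ/.
uvular: voiceless —, voiced /ʁ/.
Gaps, from front to back: alveolar lacks voiced (/z/); uvular lacks voiceless (/χ/).

/z/, /χ/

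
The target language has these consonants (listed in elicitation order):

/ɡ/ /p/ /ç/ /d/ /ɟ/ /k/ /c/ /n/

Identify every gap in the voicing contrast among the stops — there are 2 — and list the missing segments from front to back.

/b/, /t/

bilabial: voiceless /p/, voiced —.
alveolar: voiceless —, voiced /d/.
palatal: voiceless /c/, voiced /ɟ/.
velar: voiceless /k/, voiced /ɡ/.
Gaps, from front to back: bilabial lacks voiced (/b/); alveolar lacks voiceless (/t/).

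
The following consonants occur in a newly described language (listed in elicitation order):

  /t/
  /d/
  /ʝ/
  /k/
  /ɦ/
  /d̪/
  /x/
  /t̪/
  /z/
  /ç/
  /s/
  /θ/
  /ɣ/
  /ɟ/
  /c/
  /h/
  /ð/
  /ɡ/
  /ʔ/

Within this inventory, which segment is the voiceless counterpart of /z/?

/s/

/z/ is a voiced alveolar fricative.
The voiceless counterpart is a voiceless alveolar fricative — in this inventory, /s/.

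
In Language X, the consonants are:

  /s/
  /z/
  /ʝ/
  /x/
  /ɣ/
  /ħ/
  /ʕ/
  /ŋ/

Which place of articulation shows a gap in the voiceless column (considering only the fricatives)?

palatal

Voiceless: /s/ (alveolar), /x/ (velar), /ħ/ (pharyngeal).
Voiced: /z/ (alveolar), /ʝ/ (palatal), /ɣ/ (velar), /ʕ/ (pharyngeal).
Every place of articulation has a voiceless member except palatal, where /ç/ would be expected.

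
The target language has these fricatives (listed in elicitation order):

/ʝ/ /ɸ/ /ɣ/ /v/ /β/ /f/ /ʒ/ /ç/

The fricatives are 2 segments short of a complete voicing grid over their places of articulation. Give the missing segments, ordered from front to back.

bilabial: voiceless /ɸ/, voiced /β/.
labiodental: voiceless /f/, voiced /v/.
postalveolar: voiceless —, voiced /ʒ/.
palatal: voiceless /ç/, voiced /ʝ/.
velar: voiceless —, voiced /ɣ/.
Gaps, from front to back: postalveolar lacks voiceless (/ʃ/); velar lacks voiceless (/x/).

/ʃ/, /x/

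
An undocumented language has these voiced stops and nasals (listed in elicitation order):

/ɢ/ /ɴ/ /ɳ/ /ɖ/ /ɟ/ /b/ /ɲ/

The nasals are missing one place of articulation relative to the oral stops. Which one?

bilabial: oral stop /b/, nasal —.
retroflex: oral stop /ɖ/, nasal /ɳ/.
palatal: oral stop /ɟ/, nasal /ɲ/.
uvular: oral stop /ɢ/, nasal /ɴ/.
Every place of articulation has a nasal member except bilabial, where /m/ would be expected.

bilabial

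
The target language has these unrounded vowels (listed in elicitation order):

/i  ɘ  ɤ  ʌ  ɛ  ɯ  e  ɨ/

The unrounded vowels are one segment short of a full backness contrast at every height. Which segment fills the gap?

height            front     central   back    
high              i         ɨ         ɯ       
high-mid          e         ɘ         ɤ       
low-mid           ɛ         —         ʌ       
The low-mid row has no central member, so the gap is the low-mid central unrounded vowel /ɜ/.

/ɜ/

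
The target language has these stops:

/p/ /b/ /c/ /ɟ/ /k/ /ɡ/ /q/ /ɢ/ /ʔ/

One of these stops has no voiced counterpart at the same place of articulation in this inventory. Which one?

/ʔ/

Bilabial: /p/ ~ /b/
Palatal: /c/ ~ /ɟ/
Velar: /k/ ~ /ɡ/
Uvular: /q/ ~ /ɢ/
Glottal: only /ʔ/ (voiceless); no voiced partner.
So /ʔ/ is the unpaired segment.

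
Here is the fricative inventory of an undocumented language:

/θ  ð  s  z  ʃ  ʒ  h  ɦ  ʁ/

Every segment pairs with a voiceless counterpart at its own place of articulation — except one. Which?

Dental: /θ/ ~ /ð/
Alveolar: /s/ ~ /z/
Postalveolar: /ʃ/ ~ /ʒ/
Glottal: /h/ ~ /ɦ/
Uvular: only /ʁ/ (voiced); no voiceless partner.
So /ʁ/ is the unpaired segment.

/ʁ/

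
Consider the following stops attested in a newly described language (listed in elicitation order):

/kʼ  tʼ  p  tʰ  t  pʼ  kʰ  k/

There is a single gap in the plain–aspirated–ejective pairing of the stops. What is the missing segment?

place of articulation  plain     aspirated  ejective
bilabial          p         —         pʼ      
alveolar          t         tʰ        tʼ      
velar             k         kʰ        kʼ      
The bilabial row has no aspirated member, so the gap is the aspirated bilabial stop /pʰ/.

/pʰ/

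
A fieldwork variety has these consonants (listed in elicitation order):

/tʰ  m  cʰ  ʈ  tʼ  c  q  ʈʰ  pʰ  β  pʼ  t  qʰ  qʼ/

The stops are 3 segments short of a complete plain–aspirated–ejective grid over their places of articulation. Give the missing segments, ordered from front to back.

/p/, /ʈʼ/, /cʼ/

place of articulation  plain     aspirated  ejective
bilabial          —         pʰ        pʼ      
alveolar          t         tʰ        tʼ      
retroflex         ʈ         ʈʰ        —       
palatal           c         cʰ        —       
uvular            q         qʰ        qʼ      
Gaps, from front to back: bilabial lacks plain (/p/); retroflex lacks ejective (/ʈʼ/); palatal lacks ejective (/cʼ/).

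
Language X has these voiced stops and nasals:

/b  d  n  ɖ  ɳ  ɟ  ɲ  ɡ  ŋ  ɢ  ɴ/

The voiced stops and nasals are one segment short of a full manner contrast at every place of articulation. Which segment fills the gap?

bilabial: oral stop /b/, nasal —.
alveolar: oral stop /d/, nasal /n/.
retroflex: oral stop /ɖ/, nasal /ɳ/.
palatal: oral stop /ɟ/, nasal /ɲ/.
velar: oral stop /ɡ/, nasal /ŋ/.
uvular: oral stop /ɢ/, nasal /ɴ/.
The bilabial row has no nasal member, so the gap is the bilabial nasal /m/.

/m/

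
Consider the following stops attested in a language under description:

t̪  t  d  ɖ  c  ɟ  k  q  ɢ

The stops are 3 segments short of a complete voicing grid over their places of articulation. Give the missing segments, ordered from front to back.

place of articulation  voiceless  voiced  
dental            t̪        —       
alveolar          t         d       
retroflex         —         ɖ       
palatal           c         ɟ       
velar             k         —       
uvular            q         ɢ       
Gaps, from front to back: dental lacks voiced (/d̪/); retroflex lacks voiceless (/ʈ/); velar lacks voiced (/ɡ/).

/d̪/, /ʈ/, /ɡ/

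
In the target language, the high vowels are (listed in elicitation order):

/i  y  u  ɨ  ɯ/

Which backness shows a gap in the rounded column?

central

backness          unrounded  rounded 
front             i         y       
central           ɨ         —       
back              ɯ         u       
Every backness has a rounded member except central, where /ʉ/ would be expected.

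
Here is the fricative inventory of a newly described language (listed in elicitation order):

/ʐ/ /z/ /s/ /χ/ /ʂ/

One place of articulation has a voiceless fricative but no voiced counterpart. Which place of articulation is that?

alveolar: voiceless /s/, voiced /z/.
retroflex: voiceless /ʂ/, voiced /ʐ/.
uvular: voiceless /χ/, voiced —.
Every place of articulation has a voiced member except uvular, where /ʁ/ would be expected.

uvular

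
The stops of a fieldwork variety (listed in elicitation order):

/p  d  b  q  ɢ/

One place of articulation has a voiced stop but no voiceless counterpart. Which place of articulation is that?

Voiceless: /p/ (bilabial), /q/ (uvular).
Voiced: /b/ (bilabial), /d/ (alveolar), /ɢ/ (uvular).
Every place of articulation has a voiceless member except alveolar, where /t/ would be expected.

alveolar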